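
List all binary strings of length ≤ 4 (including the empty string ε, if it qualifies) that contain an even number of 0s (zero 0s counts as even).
Checking every binary string of length 0 to 4:
  Length 0: accepted: ε | rejected: (none)
  Length 1: accepted: 1 | rejected: 0
  Length 2: accepted: 00, 11 | rejected: 01, 10
  Length 3: accepted: 001, 010, 100, 111 | rejected: 000, 011, 101, 110
  Length 4: accepted: 0000, 0011, 0101, 0110, 1001, 1010, 1100, 1111 | rejected: 0001, 0010, 0100, 0111, 1000, 1011, 1101, 1110
Total: 16 string(s).

Final answer: ε, 1, 00, 11, 001, 010, 100, 111, 0000, 0011, 0101, 0110, 1001, 1010, 1100, 1111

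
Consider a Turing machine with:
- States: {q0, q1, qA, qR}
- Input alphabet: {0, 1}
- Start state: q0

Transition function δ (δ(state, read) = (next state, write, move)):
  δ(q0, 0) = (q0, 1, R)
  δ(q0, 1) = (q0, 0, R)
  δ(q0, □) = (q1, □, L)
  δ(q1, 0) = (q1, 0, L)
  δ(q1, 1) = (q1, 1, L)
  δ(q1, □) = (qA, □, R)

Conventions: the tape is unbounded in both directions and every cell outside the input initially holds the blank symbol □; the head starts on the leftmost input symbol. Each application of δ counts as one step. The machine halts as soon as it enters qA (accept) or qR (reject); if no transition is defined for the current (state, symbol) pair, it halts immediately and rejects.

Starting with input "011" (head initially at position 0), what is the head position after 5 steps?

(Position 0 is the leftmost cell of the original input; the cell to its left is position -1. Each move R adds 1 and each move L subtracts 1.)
Step 0: [q0]011 (head at position 0)
Step 1: δ(q0, 0) = (q0, 1, R)  ⊢  1[q0]11 (head at position 1)
Step 2: δ(q0, 1) = (q0, 0, R)  ⊢  10[q0]1 (head at position 2)
Step 3: δ(q0, 1) = (q0, 0, R)  ⊢  100[q0]□ (head at position 3)
Step 4: δ(q0, □) = (q1, □, L)  ⊢  10[q1]0□ (head at position 2)
Step 5: δ(q1, 0) = (q1, 0, L)  ⊢  1[q1]00□ (head at position 1)
Head position after 5 steps: 1

Final answer: Position 1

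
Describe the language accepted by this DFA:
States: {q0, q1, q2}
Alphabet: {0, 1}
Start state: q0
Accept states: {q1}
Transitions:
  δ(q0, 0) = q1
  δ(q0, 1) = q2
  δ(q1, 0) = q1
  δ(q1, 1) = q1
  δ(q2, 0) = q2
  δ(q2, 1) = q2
Analyzing the DFA structure:
Start state: q0
Accept states: {q1}
Interpreting what each state remembers (checking against the transitions):
  q0: nothing has been read yet
  q1: the first symbol was 0
  q2: the first symbol was 1 (trap state)
  δ(q0, 0): in q0 (nothing has been read yet), after reading 0 we have: the first symbol was 0 → q1
  δ(q0, 1): in q0 (nothing has been read yet), after reading 1 we have: the first symbol was 1 (trap state) → q2
  δ(q1, 0): in q1 (the first symbol was 0), after reading 0 we have: the first symbol was 0 → q1
  δ(q1, 1): in q1 (the first symbol was 0), after reading 1 we have: the first symbol was 0 → q1
  δ(q2, 0): in q2 (the first symbol was 1 (trap state)), after reading 0 we have: the first symbol was 1 (trap state) → q2
  δ(q2, 1): in q2 (the first symbol was 1 (trap state)), after reading 1 we have: the first symbol was 1 (trap state) → q2
A string is accepted iff it ends in {q1}, i.e. the first symbol was 0.
Language: All binary strings starting with 0

Final answer: All binary strings starting with 0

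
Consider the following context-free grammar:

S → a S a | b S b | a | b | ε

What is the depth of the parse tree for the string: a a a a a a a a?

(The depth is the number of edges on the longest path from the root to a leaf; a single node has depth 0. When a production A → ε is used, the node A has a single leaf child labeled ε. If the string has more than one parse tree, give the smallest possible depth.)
The string has even length 8, so its (unique) parse tree peels off matching outer symbols: S → a S a, S → a S a, S → a S a, S → a S a, and finally S → ε for the empty middle.
The S nodes are at depths 0..4; the ε leaf under the innermost S is at depth 5 (terminal leaves are at depths 1..4).
Depth = 5.

Final answer: 5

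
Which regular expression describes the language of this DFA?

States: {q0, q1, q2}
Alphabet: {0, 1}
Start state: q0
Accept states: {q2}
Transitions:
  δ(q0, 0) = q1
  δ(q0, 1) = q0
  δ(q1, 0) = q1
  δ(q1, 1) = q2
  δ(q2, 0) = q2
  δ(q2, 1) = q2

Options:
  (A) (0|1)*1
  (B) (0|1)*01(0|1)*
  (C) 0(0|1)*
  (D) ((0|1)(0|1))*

Testing sample strings against the DFA:
  '10' -> rejected
  '1001' -> accepted
  '11101' -> accepted
  '11000' -> rejected
Checking each option for a counterexample:
  (A) (0|1)*1: '1' is rejected by the DFA but matches the regex → eliminated
  (B) (0|1)*01(0|1)*: agrees with the DFA on all strings of length ≤ 4
  (C) 0(0|1)*: '0' is rejected by the DFA but matches the regex → eliminated
  (D) ((0|1)(0|1))*: ε is rejected by the DFA but matches the regex → eliminated
Only (B) (0|1)*01(0|1)* is consistent with the DFA.

Final answer: (B) (0|1)*01(0|1)*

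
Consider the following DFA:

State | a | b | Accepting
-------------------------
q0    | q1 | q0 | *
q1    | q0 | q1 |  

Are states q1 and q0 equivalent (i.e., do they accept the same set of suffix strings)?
Try the suffix ε (the empty string).
From q1: q1 — not accepting.
From q0: q0 — accepting.
The two states disagree on this suffix, so they are not equivalent.

Final answer: No. Distinguishing string: ε (the empty string) - accepted from q0 but not from q1.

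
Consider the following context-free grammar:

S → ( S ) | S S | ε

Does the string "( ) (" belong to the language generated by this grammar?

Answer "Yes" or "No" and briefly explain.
Each production adds parentheses only in matched pairs (S → ( S )) or none at all, so every derived string has equally many '(' and ')'. The string ( ) ( has two '(' and one ')', so it cannot be derived.

Final answer: No - no valid derivation exists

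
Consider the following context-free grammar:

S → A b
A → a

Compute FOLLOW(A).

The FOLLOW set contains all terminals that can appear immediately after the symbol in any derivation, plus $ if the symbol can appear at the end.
A occurs only in S → A b, where it is immediately followed by the terminal b. So FOLLOW(A) = {b}.

Final answer: {b}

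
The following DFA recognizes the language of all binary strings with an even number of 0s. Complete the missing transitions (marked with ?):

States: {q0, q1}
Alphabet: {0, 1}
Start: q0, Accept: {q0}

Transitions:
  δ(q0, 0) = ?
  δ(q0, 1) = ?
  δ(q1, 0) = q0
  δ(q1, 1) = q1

What each state remembers (consistent with the given transitions and accept states):
  q0: an even number of 0s has been read so far
  q1: an odd number of 0s has been read so far
Filling in the missing entries:
  δ(q0, 0): in q0 (an even number of 0s has been read so far), after reading 0 we have: an odd number of 0s has been read so far → q1
  δ(q0, 1): in q0 (an even number of 0s has been read so far), after reading 1 we have: an even number of 0s has been read so far → q0

Final answer: δ(q0, 0) = q1; δ(q0, 1) = q0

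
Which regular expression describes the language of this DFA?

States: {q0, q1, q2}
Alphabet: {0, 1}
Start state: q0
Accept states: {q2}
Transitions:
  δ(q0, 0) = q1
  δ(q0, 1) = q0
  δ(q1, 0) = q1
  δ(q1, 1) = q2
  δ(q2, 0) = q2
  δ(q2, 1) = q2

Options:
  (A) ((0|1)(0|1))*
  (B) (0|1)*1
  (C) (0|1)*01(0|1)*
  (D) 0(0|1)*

Testing sample strings against the DFA:
  '0111' -> accepted
  '111' -> rejected
  '011' -> accepted
  '00' -> rejected
Checking each option for a counterexample:
  (A) ((0|1)(0|1))*: ε is rejected by the DFA but matches the regex → eliminated
  (B) (0|1)*1: '1' is rejected by the DFA but matches the regex → eliminated
  (C) (0|1)*01(0|1)*: agrees with the DFA on all strings of length ≤ 4
  (D) 0(0|1)*: '0' is rejected by the DFA but matches the regex → eliminated
Only (C) (0|1)*01(0|1)* is consistent with the DFA.

Final answer: (C) (0|1)*01(0|1)*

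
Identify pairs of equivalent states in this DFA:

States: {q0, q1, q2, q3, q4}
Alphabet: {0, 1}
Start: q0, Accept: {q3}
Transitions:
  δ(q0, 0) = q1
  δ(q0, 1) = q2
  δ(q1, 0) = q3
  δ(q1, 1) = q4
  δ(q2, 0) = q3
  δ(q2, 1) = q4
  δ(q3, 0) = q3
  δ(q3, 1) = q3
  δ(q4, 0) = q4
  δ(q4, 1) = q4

Using the table-filling algorithm:
Round 0 – mark pairs where exactly one state is accepting: (q0,q3), (q1,q3), (q2,q3), (q3,q4)
Round 1 – newly marked: (q0,q1) [on 0: q1 vs q3, already marked]; (q0,q2) [on 0: q1 vs q3, already marked]; (q1,q4) [on 0: q3 vs q4, already marked]; (q2,q4) [on 0: q3 vs q4, already marked]
Round 2 – newly marked: (q0,q4) [on 0: q1 vs q4, already marked]
No further pairs can be marked.
(q1, q2) unmarked: δ(q1,0)=q3, δ(q2,0)=q3; δ(q1,1)=q4, δ(q2,1)=q4 → equivalent
Equivalent pairs: (q1, q2)

Final answer: Equivalent pairs: (q1, q2)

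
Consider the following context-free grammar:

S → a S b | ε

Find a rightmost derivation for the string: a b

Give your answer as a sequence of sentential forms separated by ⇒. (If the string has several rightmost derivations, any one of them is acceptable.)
Start with S.
Step 1: the rightmost non-terminal is S; apply S → a S b:  a S b
Step 2: the rightmost non-terminal is S; apply S → ε:  a b

Final answer: S ⇒ a S b ⇒ a b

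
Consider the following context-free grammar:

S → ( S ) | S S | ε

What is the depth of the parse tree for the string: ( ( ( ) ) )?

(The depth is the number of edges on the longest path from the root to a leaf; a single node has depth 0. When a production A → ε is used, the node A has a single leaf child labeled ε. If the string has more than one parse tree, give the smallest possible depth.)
The string is 3 nested pairs. The shallowest parse tree applies S → ( S ) 3 times (one node per nested pair, each a child of the previous) and then S → ε in the middle.
S nodes at depths 0..3, ε leaf at depth 4; parentheses leaves are at depths 1..3.
(Using S → S S with an S → ε child anywhere only adds levels, so it cannot give a shallower tree.)
Depth = 4.

Final answer: 4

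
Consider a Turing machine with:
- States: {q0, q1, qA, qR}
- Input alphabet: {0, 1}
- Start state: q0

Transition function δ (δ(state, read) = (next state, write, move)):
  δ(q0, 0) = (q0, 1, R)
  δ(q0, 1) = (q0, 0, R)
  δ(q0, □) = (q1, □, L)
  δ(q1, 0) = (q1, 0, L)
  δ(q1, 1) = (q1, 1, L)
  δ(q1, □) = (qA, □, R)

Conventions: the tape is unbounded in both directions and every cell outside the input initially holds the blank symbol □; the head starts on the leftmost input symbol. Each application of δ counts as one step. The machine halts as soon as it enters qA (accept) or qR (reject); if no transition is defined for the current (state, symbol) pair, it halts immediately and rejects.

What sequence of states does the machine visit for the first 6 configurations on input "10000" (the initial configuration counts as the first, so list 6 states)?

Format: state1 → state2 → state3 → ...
Step 0: [q0]10000 (head at position 0)
Step 1: δ(q0, 1) = (q0, 0, R)  ⊢  0[q0]0000 (head at position 1)
Step 2: δ(q0, 0) = (q0, 1, R)  ⊢  01[q0]000 (head at position 2)
Step 3: δ(q0, 0) = (q0, 1, R)  ⊢  011[q0]00 (head at position 3)
Step 4: δ(q0, 0) = (q0, 1, R)  ⊢  0111[q0]0 (head at position 4)
Step 5: δ(q0, 0) = (q0, 1, R)  ⊢  01111[q0]□ (head at position 5)
Reading off the states of these 6 configurations: q0 → q0 → q0 → q0 → q0 → q0

Final answer: q0 → q0 → q0 → q0 → q0 → q0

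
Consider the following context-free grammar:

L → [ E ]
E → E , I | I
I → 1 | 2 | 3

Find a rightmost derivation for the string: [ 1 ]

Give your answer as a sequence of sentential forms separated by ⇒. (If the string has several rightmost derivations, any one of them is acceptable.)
Start with L.
Step 1: the rightmost non-terminal is L; apply L → [ E ]:  [ E ]
Step 2: the rightmost non-terminal is E; apply E → I:  [ I ]
Step 3: the rightmost non-terminal is I; apply I → 1:  [ 1 ]

Final answer: L ⇒ [ E ] ⇒ [ I ] ⇒ [ 1 ]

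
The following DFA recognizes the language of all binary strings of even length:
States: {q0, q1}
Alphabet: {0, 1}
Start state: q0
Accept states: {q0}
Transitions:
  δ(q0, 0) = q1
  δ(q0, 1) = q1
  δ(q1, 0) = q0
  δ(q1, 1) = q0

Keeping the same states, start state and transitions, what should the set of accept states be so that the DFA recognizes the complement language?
The DFA is complete (every state has a transition on every symbol), so the complement
is recognized by the same DFA with accepting and non-accepting states swapped.
Original accept states: {q0}
Complement accept states = All states - Original accept states
= {q0, q1} - {q0}
= {q1}
Complement language: strings of ODD length

Final answer: {q1}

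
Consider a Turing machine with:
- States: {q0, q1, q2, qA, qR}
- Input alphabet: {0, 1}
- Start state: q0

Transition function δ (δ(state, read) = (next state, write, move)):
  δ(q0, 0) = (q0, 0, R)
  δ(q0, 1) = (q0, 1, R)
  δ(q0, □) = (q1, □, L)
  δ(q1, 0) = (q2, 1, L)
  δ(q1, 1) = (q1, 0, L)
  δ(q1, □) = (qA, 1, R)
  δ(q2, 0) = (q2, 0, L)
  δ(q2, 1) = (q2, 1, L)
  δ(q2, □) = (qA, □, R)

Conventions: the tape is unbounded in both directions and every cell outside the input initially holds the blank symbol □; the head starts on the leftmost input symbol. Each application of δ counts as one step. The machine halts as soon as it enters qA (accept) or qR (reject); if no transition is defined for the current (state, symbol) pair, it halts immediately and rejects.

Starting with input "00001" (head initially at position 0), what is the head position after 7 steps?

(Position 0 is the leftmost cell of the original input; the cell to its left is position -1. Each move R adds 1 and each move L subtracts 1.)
Step 0: [q0]00001 (head at position 0)
Step 1: δ(q0, 0) = (q0, 0, R)  ⊢  0[q0]0001 (head at position 1)
Step 2: δ(q0, 0) = (q0, 0, R)  ⊢  00[q0]001 (head at position 2)
Step 3: δ(q0, 0) = (q0, 0, R)  ⊢  000[q0]01 (head at position 3)
Step 4: δ(q0, 0) = (q0, 0, R)  ⊢  0000[q0]1 (head at position 4)
Step 5: δ(q0, 1) = (q0, 1, R)  ⊢  00001[q0]□ (head at position 5)
Step 6: δ(q0, □) = (q1, □, L)  ⊢  0000[q1]1□ (head at position 4)
Step 7: δ(q1, 1) = (q1, 0, L)  ⊢  000[q1]00□ (head at position 3)
Head position after 7 steps: 3

Final answer: Position 3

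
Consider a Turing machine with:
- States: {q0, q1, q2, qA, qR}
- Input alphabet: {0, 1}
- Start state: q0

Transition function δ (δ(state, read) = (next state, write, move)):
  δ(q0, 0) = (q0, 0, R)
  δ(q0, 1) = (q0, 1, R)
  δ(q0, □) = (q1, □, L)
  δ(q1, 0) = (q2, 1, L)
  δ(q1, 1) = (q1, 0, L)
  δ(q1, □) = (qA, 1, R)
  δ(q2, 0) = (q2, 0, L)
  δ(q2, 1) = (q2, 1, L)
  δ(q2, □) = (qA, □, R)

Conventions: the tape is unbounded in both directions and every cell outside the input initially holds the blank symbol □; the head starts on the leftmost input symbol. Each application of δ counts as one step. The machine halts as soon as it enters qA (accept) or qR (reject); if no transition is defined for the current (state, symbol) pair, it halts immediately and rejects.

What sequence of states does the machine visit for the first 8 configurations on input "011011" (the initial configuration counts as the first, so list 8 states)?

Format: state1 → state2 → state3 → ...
Step 0: [q0]011011 (head at position 0)
Step 1: δ(q0, 0) = (q0, 0, R)  ⊢  0[q0]11011 (head at position 1)
Step 2: δ(q0, 1) = (q0, 1, R)  ⊢  01[q0]1011 (head at position 2)
Step 3: δ(q0, 1) = (q0, 1, R)  ⊢  011[q0]011 (head at position 3)
Step 4: δ(q0, 0) = (q0, 0, R)  ⊢  0110[q0]11 (head at position 4)
Step 5: δ(q0, 1) = (q0, 1, R)  ⊢  01101[q0]1 (head at position 5)
Step 6: δ(q0, 1) = (q0, 1, R)  ⊢  011011[q0]□ (head at position 6)
Step 7: δ(q0, □) = (q1, □, L)  ⊢  01101[q1]1□ (head at position 5)
Reading off the states of these 8 configurations: q0 → q0 → q0 → q0 → q0 → q0 → q0 → q1

Final answer: q0 → q0 → q0 → q0 → q0 → q0 → q0 → q1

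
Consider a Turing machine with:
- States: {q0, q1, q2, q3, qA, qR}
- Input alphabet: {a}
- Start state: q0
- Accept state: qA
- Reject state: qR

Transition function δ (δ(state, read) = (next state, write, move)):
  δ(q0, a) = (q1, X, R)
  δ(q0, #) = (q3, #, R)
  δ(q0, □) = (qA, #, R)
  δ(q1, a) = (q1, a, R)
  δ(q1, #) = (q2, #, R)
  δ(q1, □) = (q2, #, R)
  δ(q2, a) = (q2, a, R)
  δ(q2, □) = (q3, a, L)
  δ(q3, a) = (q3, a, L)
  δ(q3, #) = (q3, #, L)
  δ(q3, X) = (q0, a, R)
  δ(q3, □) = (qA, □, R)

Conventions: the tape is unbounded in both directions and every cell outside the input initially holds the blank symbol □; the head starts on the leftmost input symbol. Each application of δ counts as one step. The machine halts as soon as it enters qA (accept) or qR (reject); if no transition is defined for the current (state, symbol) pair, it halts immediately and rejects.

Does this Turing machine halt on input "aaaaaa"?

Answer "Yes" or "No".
Trace (configuration after each step, as tape_left[state]tape_right with head position):
Step 0: [q0]aaaaaa (head at position 0)
Step 1: X[q1]aaaaa (head 1)
Step 2: Xa[q1]aaaa (head 2)
Step 3: Xaa[q1]aaa (head 3)
Step 4: Xaaa[q1]aa (head 4)
Step 5: Xaaaa[q1]a (head 5)
Step 6: Xaaaaa[q1]□ (head 6)
Step 7: Xaaaaa#[q2]□ (head 7)
Step 8: Xaaaaa[q3]#a (head 6)
Step 9: Xaaaa[q3]a#a (head 5)
Step 10: Xaaa[q3]aa#a (head 4)
Step 11: Xaa[q3]aaa#a (head 3)
Step 12: Xa[q3]aaaa#a (head 2)
Step 13: X[q3]aaaaa#a (head 1)
Step 14: [q3]Xaaaaa#a (head 0)
Step 15: a[q0]aaaaa#a (head 1)
Step 16: aX[q1]aaaa#a (head 2)
Step 17: aXa[q1]aaa#a (head 3)
Step 18: aXaa[q1]aa#a (head 4)
Step 19: aXaaa[q1]a#a (head 5)
Step 20: aXaaaa[q1]#a (head 6)
Step 21: aXaaaa#[q2]a (head 7)
Step 22: aXaaaa#a[q2]□ (head 8)
Step 23: aXaaaa#[q3]aa (head 7)
Step 24: aXaaaa[q3]#aa (head 6)
Step 25: aXaaa[q3]a#aa (head 5)
Step 26: aXaa[q3]aa#aa (head 4)
Step 27: aXa[q3]aaa#aa (head 3)
Step 28: aX[q3]aaaa#aa (head 2)
Step 29: a[q3]Xaaaa#aa (head 1)
Step 30: aa[q0]aaaa#aa (head 2)
Step 31: aaX[q1]aaa#aa (head 3)
Step 32: aaXa[q1]aa#aa (head 4)
Step 33: aaXaa[q1]a#aa (head 5)
Step 34: aaXaaa[q1]#aa (head 6)
Step 35: aaXaaa#[q2]aa (head 7)
Step 36: aaXaaa#a[q2]a (head 8)
Step 37: aaXaaa#aa[q2]□ (head 9)
Step 38: aaXaaa#a[q3]aa (head 8)
Step 39: aaXaaa#[q3]aaa (head 7)
Step 40: aaXaaa[q3]#aaa (head 6)
Step 41: aaXaa[q3]a#aaa (head 5)
Step 42: aaXa[q3]aa#aaa (head 4)
Step 43: aaX[q3]aaa#aaa (head 3)
Step 44: aa[q3]Xaaa#aaa (head 2)
Step 45: aaa[q0]aaa#aaa (head 3)
Step 46: aaaX[q1]aa#aaa (head 4)
Step 47: aaaXa[q1]a#aaa (head 5)
Step 48: aaaXaa[q1]#aaa (head 6)
Step 49: aaaXaa#[q2]aaa (head 7)
Step 50: aaaXaa#a[q2]aa (head 8)
Step 51: aaaXaa#aa[q2]a (head 9)
Step 52: aaaXaa#aaa[q2]□ (head 10)
Step 53: aaaXaa#aa[q3]aa (head 9)
Step 54: aaaXaa#a[q3]aaa (head 8)
Step 55: aaaXaa#[q3]aaaa (head 7)
Step 56: aaaXaa[q3]#aaaa (head 6)
Step 57: aaaXa[q3]a#aaaa (head 5)
Step 58: aaaX[q3]aa#aaaa (head 4)
Step 59: aaa[q3]Xaa#aaaa (head 3)
Step 60: aaaa[q0]aa#aaaa (head 4)
Step 61: aaaaX[q1]a#aaaa (head 5)
Step 62: aaaaXa[q1]#aaaa (head 6)
Step 63: aaaaXa#[q2]aaaa (head 7)
Step 64: aaaaXa#a[q2]aaa (head 8)
Step 65: aaaaXa#aa[q2]aa (head 9)
Step 66: aaaaXa#aaa[q2]a (head 10)
Step 67: aaaaXa#aaaa[q2]□ (head 11)
Step 68: aaaaXa#aaa[q3]aa (head 10)
Step 69: aaaaXa#aa[q3]aaa (head 9)
Step 70: aaaaXa#a[q3]aaaa (head 8)
Step 71: aaaaXa#[q3]aaaaa (head 7)
Step 72: aaaaXa[q3]#aaaaa (head 6)
Step 73: aaaaX[q3]a#aaaaa (head 5)
Step 74: aaaa[q3]Xa#aaaaa (head 4)
Step 75: aaaaa[q0]a#aaaaa (head 5)
Step 76: aaaaaX[q1]#aaaaa (head 6)
Step 77: aaaaaX#[q2]aaaaa (head 7)
Step 78: aaaaaX#a[q2]aaaa (head 8)
Step 79: aaaaaX#aa[q2]aaa (head 9)
Step 80: aaaaaX#aaa[q2]aa (head 10)
Step 81: aaaaaX#aaaa[q2]a (head 11)
Step 82: aaaaaX#aaaaa[q2]□ (head 12)
Step 83: aaaaaX#aaaa[q3]aa (head 11)
Step 84: aaaaaX#aaa[q3]aaa (head 10)
Step 85: aaaaaX#aa[q3]aaaa (head 9)
Step 86: aaaaaX#a[q3]aaaaa (head 8)
Step 87: aaaaaX#[q3]aaaaaa (head 7)
Step 88: aaaaaX[q3]#aaaaaa (head 6)
Step 89: aaaaa[q3]X#aaaaaa (head 5)
Step 90: aaaaaa[q0]#aaaaaa (head 6)
Step 91: aaaaaa#[q3]aaaaaa (head 7)
Step 92: aaaaaa[q3]#aaaaaa (head 6)
Step 93: aaaaa[q3]a#aaaaaa (head 5)
Step 94: aaaa[q3]aa#aaaaaa (head 4)
Step 95: aaa[q3]aaa#aaaaaa (head 3)
Step 96: aa[q3]aaaa#aaaaaa (head 2)
Step 97: a[q3]aaaaa#aaaaaa (head 1)
Step 98: [q3]aaaaaa#aaaaaa (head 0)
Step 99: [q3]□aaaaaa#aaaaaa (head -1)
Step 100: □[qA]aaaaaa#aaaaaa (head 0)
The machine is in qA, so it halts and accepts.
It halts after 100 steps.

Final answer: Yes - halts after 100 steps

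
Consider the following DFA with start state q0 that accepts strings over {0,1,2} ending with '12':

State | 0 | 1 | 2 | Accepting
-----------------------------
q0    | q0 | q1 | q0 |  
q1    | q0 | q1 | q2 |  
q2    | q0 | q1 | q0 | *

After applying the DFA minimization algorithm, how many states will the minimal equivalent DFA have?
All 3 states are reachable from q0, so none can be removed as unreachable.
Table-filling: first mark every (accepting, non-accepting) pair as distinguishable (accepting: {q2}; non-accepting: {q0, q1}).
Round 1: (q0, q1) on '2' go to q0 and q2, already distinguishable → mark.
Every pair of states is distinguishable, so the DFA is already minimal.
Equivalence classes: {q0}, {q1}, {q2} → 3 states.

Final answer: 3 states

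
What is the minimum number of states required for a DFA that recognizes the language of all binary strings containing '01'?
Language: binary strings containing '01'
Lower bound (Myhill–Nerode): the prefixes ε, 0, 01 are pairwise distinguishable:
  ε vs 01: suffix ε distinguishes them (ε is rejected, 01 is accepted)
  0 vs 01: suffix ε distinguishes them (0 is rejected, 01 is accepted)
  ε vs 0: suffix 1 distinguishes them (ε·1 = 1 is rejected, 0·1 = 01 is accepted)
So any DFA needs at least 3 states.
Upper bound: a DFA with 3 states exists (one state per class above: 'no progress', 'last symbol 0', and 'seen 01' (accepting sink)).
Minimum states: 3

Final answer: 3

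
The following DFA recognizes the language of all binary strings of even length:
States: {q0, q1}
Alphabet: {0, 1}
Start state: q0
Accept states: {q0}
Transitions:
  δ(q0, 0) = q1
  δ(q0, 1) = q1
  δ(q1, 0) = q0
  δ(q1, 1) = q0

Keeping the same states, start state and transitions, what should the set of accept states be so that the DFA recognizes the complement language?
The DFA is complete (every state has a transition on every symbol), so the complement
is recognized by the same DFA with accepting and non-accepting states swapped.
Original accept states: {q0}
Complement accept states = All states - Original accept states
= {q0, q1} - {q0}
= {q1}
Complement language: strings of ODD length

Final answer: {q1}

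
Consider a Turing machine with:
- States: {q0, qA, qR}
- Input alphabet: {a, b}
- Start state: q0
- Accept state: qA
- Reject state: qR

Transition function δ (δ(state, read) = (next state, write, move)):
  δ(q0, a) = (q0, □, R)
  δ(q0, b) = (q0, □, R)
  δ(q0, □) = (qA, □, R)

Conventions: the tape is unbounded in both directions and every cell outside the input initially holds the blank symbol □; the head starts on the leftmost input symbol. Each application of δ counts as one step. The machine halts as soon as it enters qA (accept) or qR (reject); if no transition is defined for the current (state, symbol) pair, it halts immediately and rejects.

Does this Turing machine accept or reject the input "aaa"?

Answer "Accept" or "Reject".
Step 0: [q0]aaa (head at position 0)
Step 1: δ(q0, a) = (q0, □, R)  ⊢  □[q0]aa (head at position 1)
Step 2: δ(q0, a) = (q0, □, R)  ⊢  □□[q0]a (head at position 2)
Step 3: δ(q0, a) = (q0, □, R)  ⊢  □□□[q0]□ (head at position 3)
Step 4: δ(q0, □) = (qA, □, R)  ⊢  □□□□[qA]□ (head at position 4)
The machine is in qA, so it halts and accepts.

Final answer: Accept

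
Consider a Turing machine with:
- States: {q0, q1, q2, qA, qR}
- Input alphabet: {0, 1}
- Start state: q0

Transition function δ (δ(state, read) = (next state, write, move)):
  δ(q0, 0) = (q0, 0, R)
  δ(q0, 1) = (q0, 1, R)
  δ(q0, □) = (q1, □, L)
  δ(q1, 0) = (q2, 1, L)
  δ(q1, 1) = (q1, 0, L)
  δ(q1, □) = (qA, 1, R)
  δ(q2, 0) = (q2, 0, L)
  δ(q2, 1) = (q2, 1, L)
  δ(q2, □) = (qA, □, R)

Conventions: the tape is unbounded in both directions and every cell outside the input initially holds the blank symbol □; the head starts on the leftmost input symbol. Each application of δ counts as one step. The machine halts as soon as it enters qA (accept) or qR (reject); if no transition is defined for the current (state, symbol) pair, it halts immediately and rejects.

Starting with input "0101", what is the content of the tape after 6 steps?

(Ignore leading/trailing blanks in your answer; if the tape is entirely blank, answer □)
Step 0: [q0]0101 (head at position 0)
Step 1: δ(q0, 0) = (q0, 0, R)  ⊢  0[q0]101 (head at position 1)
Step 2: δ(q0, 1) = (q0, 1, R)  ⊢  01[q0]01 (head at position 2)
Step 3: δ(q0, 0) = (q0, 0, R)  ⊢  010[q0]1 (head at position 3)
Step 4: δ(q0, 1) = (q0, 1, R)  ⊢  0101[q0]□ (head at position 4)
Step 5: δ(q0, □) = (q1, □, L)  ⊢  010[q1]1□ (head at position 3)
Step 6: δ(q1, 1) = (q1, 0, L)  ⊢  01[q1]00□ (head at position 2)
Tape after 6 steps (ignoring surrounding blanks): 0100

Final answer: Tape: 0100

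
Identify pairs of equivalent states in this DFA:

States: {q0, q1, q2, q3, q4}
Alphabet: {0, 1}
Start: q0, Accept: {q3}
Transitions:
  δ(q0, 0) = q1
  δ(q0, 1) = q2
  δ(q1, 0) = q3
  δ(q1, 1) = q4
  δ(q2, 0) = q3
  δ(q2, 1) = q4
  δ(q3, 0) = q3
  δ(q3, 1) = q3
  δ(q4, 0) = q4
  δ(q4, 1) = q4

Using the table-filling algorithm:
Round 0 – mark pairs where exactly one state is accepting: (q0,q3), (q1,q3), (q2,q3), (q3,q4)
Round 1 – newly marked: (q0,q1) [on 0: q1 vs q3, already marked]; (q0,q2) [on 0: q1 vs q3, already marked]; (q1,q4) [on 0: q3 vs q4, already marked]; (q2,q4) [on 0: q3 vs q4, already marked]
Round 2 – newly marked: (q0,q4) [on 0: q1 vs q4, already marked]
No further pairs can be marked.
(q1, q2) unmarked: δ(q1,0)=q3, δ(q2,0)=q3; δ(q1,1)=q4, δ(q2,1)=q4 → equivalent
Equivalent pairs: (q1, q2)

Final answer: Equivalent pairs: (q1, q2)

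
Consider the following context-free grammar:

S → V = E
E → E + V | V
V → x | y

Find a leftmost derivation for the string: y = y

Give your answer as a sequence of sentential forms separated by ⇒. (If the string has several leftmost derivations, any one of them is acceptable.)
Start with S.
Step 1: the leftmost non-terminal is S; apply S → V = E:  V = E
Step 2: the leftmost non-terminal is V; apply V → y:  y = E
Step 3: the leftmost non-terminal is E; apply E → V:  y = V
Step 4: the leftmost non-terminal is V; apply V → y:  y = y

Final answer: S ⇒ V = E ⇒ y = E ⇒ y = V ⇒ y = y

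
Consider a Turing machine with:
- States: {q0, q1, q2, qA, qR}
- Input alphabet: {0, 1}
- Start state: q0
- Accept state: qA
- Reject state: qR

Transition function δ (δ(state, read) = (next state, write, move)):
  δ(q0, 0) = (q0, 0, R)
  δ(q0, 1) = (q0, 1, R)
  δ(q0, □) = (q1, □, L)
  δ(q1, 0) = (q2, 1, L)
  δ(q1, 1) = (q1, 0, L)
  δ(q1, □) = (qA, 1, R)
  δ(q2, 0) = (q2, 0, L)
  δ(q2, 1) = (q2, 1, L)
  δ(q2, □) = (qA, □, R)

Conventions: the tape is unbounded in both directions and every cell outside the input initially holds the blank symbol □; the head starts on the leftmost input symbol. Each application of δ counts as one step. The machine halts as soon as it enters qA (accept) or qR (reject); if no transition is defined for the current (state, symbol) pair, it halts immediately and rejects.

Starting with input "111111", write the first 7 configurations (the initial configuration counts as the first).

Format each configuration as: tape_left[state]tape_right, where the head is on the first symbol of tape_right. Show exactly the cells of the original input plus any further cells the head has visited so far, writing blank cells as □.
Step 0: [q0]111111 (head at position 0)
Step 1: δ(q0, 1) = (q0, 1, R)  ⊢  1[q0]11111 (head at position 1)
Step 2: δ(q0, 1) = (q0, 1, R)  ⊢  11[q0]1111 (head at position 2)
Step 3: δ(q0, 1) = (q0, 1, R)  ⊢  111[q0]111 (head at position 3)
Step 4: δ(q0, 1) = (q0, 1, R)  ⊢  1111[q0]11 (head at position 4)
Step 5: δ(q0, 1) = (q0, 1, R)  ⊢  11111[q0]1 (head at position 5)
Step 6: δ(q0, 1) = (q0, 1, R)  ⊢  111111[q0]□ (head at position 6)

Final answer: [q0]111111 ⊢ 1[q0]11111 ⊢ 11[q0]1111 ⊢ 111[q0]111 ⊢ 1111[q0]11 ⊢ 11111[q0]1 ⊢ 111111[q0]□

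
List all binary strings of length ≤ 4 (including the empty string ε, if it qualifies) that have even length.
Checking every binary string of length 0 to 4:
  Length 0: accepted: ε | rejected: (none)
  Length 1: accepted: (none) | rejected: 0, 1
  Length 2: accepted: 00, 01, 10, 11 | rejected: (none)
  Length 3: accepted: (none) | rejected: 000, 001, 010, 011, 100, 101, 110, 111
  Length 4: accepted: 0000, 0001, 0010, 0011, 0100, 0101, 0110, 0111, 1000, 1001, 1010, 1011, 1100, 1101, 1110, 1111 | rejected: (none)
Total: 21 string(s).

Final answer: ε, 00, 01, 10, 11, 0000, 0001, 0010, 0011, 0100, 0101, 0110, 0111, 1000, 1001, 1010, 1011, 1100, 1101, 1110, 1111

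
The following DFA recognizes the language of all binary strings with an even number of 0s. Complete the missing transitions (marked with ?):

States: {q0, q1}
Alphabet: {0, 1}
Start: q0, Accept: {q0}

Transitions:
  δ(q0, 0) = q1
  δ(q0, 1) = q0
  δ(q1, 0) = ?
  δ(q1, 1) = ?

What each state remembers (consistent with the given transitions and accept states):
  q0: an even number of 0s has been read so far
  q1: an odd number of 0s has been read so far
Filling in the missing entries:
  δ(q1, 0): in q1 (an odd number of 0s has been read so far), after reading 0 we have: an even number of 0s has been read so far → q0
  δ(q1, 1): in q1 (an odd number of 0s has been read so far), after reading 1 we have: an odd number of 0s has been read so far → q1

Final answer: δ(q1, 0) = q0; δ(q1, 1) = q1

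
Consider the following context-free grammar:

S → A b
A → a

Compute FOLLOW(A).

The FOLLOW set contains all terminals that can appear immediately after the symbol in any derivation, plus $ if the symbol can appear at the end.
A occurs only in S → A b, where it is immediately followed by the terminal b. So FOLLOW(A) = {b}.

Final answer: {b}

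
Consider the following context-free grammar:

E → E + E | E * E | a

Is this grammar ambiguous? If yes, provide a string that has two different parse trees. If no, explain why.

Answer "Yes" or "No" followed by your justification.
Two different leftmost derivations of a + a * a:
  (1) E ⇒ E + E ⇒ a + E ⇒ a + E * E ⇒ a + a * E ⇒ a + a * a   (tree groups a + (a * a))
  (2) E ⇒ E * E ⇒ E + E * E ⇒ a + E * E ⇒ a + a * E ⇒ a + a * a   (tree groups (a + a) * a)
Two distinct leftmost derivations = two distinct parse trees, so the grammar is ambiguous.

Final answer: Yes - the string 'a + a * a' has two distinct leftmost derivations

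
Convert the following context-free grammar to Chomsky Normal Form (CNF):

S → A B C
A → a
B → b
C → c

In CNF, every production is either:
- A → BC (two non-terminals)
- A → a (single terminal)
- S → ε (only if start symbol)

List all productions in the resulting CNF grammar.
The grammar has no ε-productions or unit productions to eliminate.
A → a is already in CNF (single terminal) – keep it.
B → b is already in CNF (single terminal) – keep it.
C → c is already in CNF (single terminal) – keep it.
S → A B C has 3 symbols on the right: break it into binary productions S → A X0, X0 → B C.
Resulting CNF grammar (5 productions): A → a; B → b; C → c; S → A X0; X0 → B C

Final answer: A → a; B → b; C → c; S → A X0; X0 → B C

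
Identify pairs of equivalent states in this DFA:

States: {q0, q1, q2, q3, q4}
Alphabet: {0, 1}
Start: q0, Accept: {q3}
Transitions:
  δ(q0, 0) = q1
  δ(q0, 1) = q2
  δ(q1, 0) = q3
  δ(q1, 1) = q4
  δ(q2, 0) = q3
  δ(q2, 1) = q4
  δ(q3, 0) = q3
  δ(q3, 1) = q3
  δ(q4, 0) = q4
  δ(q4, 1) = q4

Using the table-filling algorithm:
Round 0 – mark pairs where exactly one state is accepting: (q0,q3), (q1,q3), (q2,q3), (q3,q4)
Round 1 – newly marked: (q0,q1) [on 0: q1 vs q3, already marked]; (q0,q2) [on 0: q1 vs q3, already marked]; (q1,q4) [on 0: q3 vs q4, already marked]; (q2,q4) [on 0: q3 vs q4, already marked]
Round 2 – newly marked: (q0,q4) [on 0: q1 vs q4, already marked]
No further pairs can be marked.
(q1, q2) unmarked: δ(q1,0)=q3, δ(q2,0)=q3; δ(q1,1)=q4, δ(q2,1)=q4 → equivalent
Equivalent pairs: (q1, q2)

Final answer: Equivalent pairs: (q1, q2)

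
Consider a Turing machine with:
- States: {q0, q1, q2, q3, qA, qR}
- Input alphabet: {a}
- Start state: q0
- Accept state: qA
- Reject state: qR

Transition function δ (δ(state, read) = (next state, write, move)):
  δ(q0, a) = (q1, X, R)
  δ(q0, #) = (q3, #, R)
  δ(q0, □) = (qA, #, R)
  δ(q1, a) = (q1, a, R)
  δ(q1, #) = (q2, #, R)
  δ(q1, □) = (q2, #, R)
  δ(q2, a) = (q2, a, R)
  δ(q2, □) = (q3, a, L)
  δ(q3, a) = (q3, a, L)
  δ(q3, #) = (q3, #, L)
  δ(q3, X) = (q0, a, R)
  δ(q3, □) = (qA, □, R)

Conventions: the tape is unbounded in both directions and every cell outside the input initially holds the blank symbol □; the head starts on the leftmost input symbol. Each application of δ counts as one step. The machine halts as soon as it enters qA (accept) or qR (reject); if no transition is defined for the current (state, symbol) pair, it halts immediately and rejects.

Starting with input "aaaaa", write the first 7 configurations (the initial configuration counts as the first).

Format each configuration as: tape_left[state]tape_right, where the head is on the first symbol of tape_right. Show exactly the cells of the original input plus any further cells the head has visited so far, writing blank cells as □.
Step 0: [q0]aaaaa (head at position 0)
Step 1: δ(q0, a) = (q1, X, R)  ⊢  X[q1]aaaa (head at position 1)
Step 2: δ(q1, a) = (q1, a, R)  ⊢  Xa[q1]aaa (head at position 2)
Step 3: δ(q1, a) = (q1, a, R)  ⊢  Xaa[q1]aa (head at position 3)
Step 4: δ(q1, a) = (q1, a, R)  ⊢  Xaaa[q1]a (head at position 4)
Step 5: δ(q1, a) = (q1, a, R)  ⊢  Xaaaa[q1]□ (head at position 5)
Step 6: δ(q1, □) = (q2, #, R)  ⊢  Xaaaa#[q2]□ (head at position 6)

Final answer: [q0]aaaaa ⊢ X[q1]aaaa ⊢ Xa[q1]aaa ⊢ Xaa[q1]aa ⊢ Xaaa[q1]a ⊢ Xaaaa[q1]□ ⊢ Xaaaa#[q2]□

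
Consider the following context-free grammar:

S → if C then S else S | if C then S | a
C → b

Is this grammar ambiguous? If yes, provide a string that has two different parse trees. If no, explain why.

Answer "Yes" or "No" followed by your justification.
The 'dangling else' can attach to either if. Two leftmost derivations of  if b then if b then a else a:
  (1) S ⇒ if C then S else S ⇒ if b then S else S ⇒ if b then if C then S else S ⇒ if b then if b then S else S ⇒ if b then if b then a else S ⇒ if b then if b then a else a   (else belongs to the outer if)
  (2) S ⇒ if C then S ⇒ if b then S ⇒ if b then if C then S else S ⇒ if b then if b then S else S ⇒ if b then if b then a else S ⇒ if b then if b then a else a   (else belongs to the inner if)
Two distinct parse trees for the same string, so the grammar is ambiguous.

Final answer: Yes - the string 'if b then if b then a else a' has two distinct leftmost derivations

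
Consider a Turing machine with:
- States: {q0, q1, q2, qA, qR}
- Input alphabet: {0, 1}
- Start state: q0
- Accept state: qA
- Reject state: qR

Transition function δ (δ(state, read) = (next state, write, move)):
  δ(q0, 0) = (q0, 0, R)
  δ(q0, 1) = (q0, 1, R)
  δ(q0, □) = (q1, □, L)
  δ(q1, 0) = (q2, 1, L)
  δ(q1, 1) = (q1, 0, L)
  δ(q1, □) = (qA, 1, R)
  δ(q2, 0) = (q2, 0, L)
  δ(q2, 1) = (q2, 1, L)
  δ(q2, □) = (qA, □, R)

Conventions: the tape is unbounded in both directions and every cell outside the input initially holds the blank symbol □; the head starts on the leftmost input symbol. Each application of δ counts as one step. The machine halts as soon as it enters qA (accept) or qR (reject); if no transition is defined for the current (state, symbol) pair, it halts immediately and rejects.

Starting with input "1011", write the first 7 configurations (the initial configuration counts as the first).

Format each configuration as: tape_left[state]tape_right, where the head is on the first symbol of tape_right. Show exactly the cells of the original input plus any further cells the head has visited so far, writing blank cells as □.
Step 0: [q0]1011 (head at position 0)
Step 1: δ(q0, 1) = (q0, 1, R)  ⊢  1[q0]011 (head at position 1)
Step 2: δ(q0, 0) = (q0, 0, R)  ⊢  10[q0]11 (head at position 2)
Step 3: δ(q0, 1) = (q0, 1, R)  ⊢  101[q0]1 (head at position 3)
Step 4: δ(q0, 1) = (q0, 1, R)  ⊢  1011[q0]□ (head at position 4)
Step 5: δ(q0, □) = (q1, □, L)  ⊢  101[q1]1□ (head at position 3)
Step 6: δ(q1, 1) = (q1, 0, L)  ⊢  10[q1]10□ (head at position 2)

Final answer: [q0]1011 ⊢ 1[q0]011 ⊢ 10[q0]11 ⊢ 101[q0]1 ⊢ 1011[q0]□ ⊢ 101[q1]1□ ⊢ 10[q1]10□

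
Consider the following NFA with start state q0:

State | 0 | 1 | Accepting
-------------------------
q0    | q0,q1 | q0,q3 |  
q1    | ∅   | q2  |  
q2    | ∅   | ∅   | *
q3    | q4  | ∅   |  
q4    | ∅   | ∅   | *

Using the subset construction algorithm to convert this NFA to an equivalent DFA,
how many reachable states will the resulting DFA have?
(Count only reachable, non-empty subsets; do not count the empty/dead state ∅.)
Start subset: {q0}
{q0}: on 0 → {q0, q1}, on 1 → {q0, q3}
{q0, q1}: on 0 → {q0, q1}, on 1 → {q0, q2, q3}
{q0, q3}: on 0 → {q0, q1, q4}, on 1 → {q0, q3}
{q0, q2, q3}: on 0 → {q0, q1, q4}, on 1 → {q0, q3}
{q0, q1, q4}: on 0 → {q0, q1}, on 1 → {q0, q2, q3}
Reachable non-empty subsets: {q0}, {q0, q1}, {q0, q3}, {q0, q2, q3}, {q0, q1, q4} — 5 in total.

Final answer: 5 states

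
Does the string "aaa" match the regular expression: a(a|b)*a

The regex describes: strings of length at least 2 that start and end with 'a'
Yes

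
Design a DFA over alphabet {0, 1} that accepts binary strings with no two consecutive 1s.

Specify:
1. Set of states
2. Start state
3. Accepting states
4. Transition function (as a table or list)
One valid DFA (any DFA recognizing the same language is acceptable):
States: {q0, q1, dead}
Start: q0
Accepting: {q0, q1}
Transitions (accepting states marked with *):
State | 0 | 1 | Accepting
-------------------------
q0    | q0 | q1 | *
q1    | q0 | dead | *
dead  | dead | dead |  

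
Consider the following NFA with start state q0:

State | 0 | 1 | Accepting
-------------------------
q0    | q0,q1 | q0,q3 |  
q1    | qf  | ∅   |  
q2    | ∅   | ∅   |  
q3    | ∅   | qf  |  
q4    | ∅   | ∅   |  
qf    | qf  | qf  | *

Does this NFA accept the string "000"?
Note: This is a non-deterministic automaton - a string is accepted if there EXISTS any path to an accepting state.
Track the set of states the NFA could be in: start {q0}
Read '0': {q0} → {q0, q1}
Read '0': {q0, q1} → {q0, q1, qf}
Read '0': {q0, q1, qf} → {q0, q1, qf}
Final set {q0, q1, qf} contains accepting state(s) {qf} → accepted.

Final answer: Yes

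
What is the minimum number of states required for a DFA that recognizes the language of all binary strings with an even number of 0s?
Language: binary strings with an even number of 0s
Lower bound (Myhill–Nerode): the prefixes ε, 0 are pairwise distinguishable:
  ε vs 0: suffix ε distinguishes them (ε has zero 0s (accepted), 0 has one 0 (rejected))
So any DFA needs at least 2 states.
Upper bound: a DFA with 2 states exists (one state per class above).
Minimum states: 2

Final answer: 2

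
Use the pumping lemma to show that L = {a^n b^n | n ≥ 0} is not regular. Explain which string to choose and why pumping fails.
Language: L = {a^n b^n | n ≥ 0} (equal numbers of a's followed by b's)
Step 1: Assume for contradiction that L is regular, with pumping length p.
Step 2: Choose s = a^p b^p. Then s ∈ L (it has p a's followed by p b's) and |s| ≥ p.
Step 3: Consider any decomposition s = xyz with |xy| ≤ p and |y| > 0. Since |xy| ≤ p and the first p symbols of s are all a's, y = a^k for some k with 1 ≤ k ≤ p.
Step 4: Pumping up (i = 2): xy²z = a^(p+k) b^p, which has more a's than b's, so xy²z ∉ L.
This contradicts the pumping lemma, so L is not regular.

Final answer: Choose s = a^p b^p. Since |xy| ≤ p, y = a^k with k ≥ 1. Then xy²z = a^(p+k) b^p ∉ L.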